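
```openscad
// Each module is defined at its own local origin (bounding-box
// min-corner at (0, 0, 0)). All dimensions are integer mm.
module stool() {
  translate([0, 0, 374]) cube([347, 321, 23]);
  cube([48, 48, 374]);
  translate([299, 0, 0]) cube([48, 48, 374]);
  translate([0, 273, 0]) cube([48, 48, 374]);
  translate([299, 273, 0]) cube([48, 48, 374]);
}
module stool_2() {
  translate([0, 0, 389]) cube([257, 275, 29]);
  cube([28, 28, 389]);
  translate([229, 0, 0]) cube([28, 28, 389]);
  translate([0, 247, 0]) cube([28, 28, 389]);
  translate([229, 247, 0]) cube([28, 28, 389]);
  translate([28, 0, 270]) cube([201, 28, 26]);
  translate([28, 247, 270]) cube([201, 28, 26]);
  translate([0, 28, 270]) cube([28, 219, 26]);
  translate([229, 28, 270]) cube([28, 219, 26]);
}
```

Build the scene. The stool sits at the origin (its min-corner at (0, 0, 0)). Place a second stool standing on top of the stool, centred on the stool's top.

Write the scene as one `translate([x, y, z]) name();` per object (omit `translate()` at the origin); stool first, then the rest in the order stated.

stool();
translate([45, 23, 397]) stool_2();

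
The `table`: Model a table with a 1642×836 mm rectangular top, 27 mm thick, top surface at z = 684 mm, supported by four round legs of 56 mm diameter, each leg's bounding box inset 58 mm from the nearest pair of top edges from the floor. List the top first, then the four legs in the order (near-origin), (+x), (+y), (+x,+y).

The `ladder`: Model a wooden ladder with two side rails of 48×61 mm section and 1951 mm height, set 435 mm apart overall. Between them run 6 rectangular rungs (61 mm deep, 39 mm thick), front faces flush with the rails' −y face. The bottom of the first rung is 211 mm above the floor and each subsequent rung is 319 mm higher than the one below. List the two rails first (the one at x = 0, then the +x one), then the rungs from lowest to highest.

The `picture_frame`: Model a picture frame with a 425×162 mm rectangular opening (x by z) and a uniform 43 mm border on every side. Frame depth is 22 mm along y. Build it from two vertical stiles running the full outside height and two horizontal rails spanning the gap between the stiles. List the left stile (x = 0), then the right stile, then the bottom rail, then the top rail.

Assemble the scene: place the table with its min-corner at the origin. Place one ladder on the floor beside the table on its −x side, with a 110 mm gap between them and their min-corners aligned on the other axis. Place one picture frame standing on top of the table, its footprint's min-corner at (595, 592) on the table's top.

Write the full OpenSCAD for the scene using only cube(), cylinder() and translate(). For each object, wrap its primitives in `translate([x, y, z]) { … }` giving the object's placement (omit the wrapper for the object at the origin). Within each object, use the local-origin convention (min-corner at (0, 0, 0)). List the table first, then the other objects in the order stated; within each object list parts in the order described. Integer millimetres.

translate([0, 0, 657]) cube([1642, 836, 27]);
translate([86, 86, 0]) cylinder(h = 657, r = 28);
translate([1556, 86, 0]) cylinder(h = 657, r = 28);
translate([86, 750, 0]) cylinder(h = 657, r = 28);
translate([1556, 750, 0]) cylinder(h = 657, r = 28);
translate([-545, 0, 0]) {
  cube([48, 61, 1951]);
  translate([387, 0, 0]) cube([48, 61, 1951]);
  translate([48, 0, 211]) cube([339, 61, 39]);
  translate([48, 0, 530]) cube([339, 61, 39]);
  translate([48, 0, 849]) cube([339, 61, 39]);
  translate([48, 0, 1168]) cube([339, 61, 39]);
  translate([48, 0, 1487]) cube([339, 61, 39]);
  translate([48, 0, 1806]) cube([339, 61, 39]);
}
translate([595, 592, 684]) {
  cube([43, 22, 248]);
  translate([468, 0, 0]) cube([43, 22, 248]);
  translate([43, 0, 0]) cube([425, 22, 43]);
  translate([43, 0, 205]) cube([425, 22, 43]);
}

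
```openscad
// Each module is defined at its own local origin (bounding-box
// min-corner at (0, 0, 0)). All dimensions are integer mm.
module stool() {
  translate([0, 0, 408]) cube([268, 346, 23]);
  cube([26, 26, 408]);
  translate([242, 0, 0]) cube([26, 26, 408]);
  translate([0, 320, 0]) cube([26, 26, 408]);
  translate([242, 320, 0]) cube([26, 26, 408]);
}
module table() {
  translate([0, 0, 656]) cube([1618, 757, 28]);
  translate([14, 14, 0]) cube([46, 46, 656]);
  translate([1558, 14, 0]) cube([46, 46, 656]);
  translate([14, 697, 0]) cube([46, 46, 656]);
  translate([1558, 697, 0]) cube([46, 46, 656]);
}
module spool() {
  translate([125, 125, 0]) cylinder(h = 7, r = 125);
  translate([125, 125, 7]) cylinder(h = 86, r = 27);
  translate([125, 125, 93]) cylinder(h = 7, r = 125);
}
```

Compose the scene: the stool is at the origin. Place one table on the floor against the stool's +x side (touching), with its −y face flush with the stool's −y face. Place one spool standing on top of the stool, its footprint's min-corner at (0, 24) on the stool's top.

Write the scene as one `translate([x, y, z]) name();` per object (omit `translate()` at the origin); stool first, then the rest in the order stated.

stool();
translate([268, 0, 0]) table();
translate([0, 24, 431]) spool();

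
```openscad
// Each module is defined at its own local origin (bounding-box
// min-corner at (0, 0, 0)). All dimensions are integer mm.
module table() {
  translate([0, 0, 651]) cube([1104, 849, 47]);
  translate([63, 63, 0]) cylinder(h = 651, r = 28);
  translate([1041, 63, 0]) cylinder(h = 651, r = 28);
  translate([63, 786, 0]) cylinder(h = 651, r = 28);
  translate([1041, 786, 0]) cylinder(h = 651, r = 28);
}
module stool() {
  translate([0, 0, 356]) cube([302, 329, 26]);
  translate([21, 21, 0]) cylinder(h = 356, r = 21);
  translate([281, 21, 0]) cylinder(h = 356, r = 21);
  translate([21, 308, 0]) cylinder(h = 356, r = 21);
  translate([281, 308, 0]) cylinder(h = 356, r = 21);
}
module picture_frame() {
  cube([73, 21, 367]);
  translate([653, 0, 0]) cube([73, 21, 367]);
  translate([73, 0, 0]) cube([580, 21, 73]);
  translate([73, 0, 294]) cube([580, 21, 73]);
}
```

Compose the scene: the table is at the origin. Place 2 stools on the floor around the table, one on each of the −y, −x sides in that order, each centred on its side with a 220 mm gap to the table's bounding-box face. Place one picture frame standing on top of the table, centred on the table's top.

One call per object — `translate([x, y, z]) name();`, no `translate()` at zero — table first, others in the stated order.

table();
translate([401, -549, 0]) stool();
translate([-522, 260, 0]) stool();
translate([189, 414, 698]) picture_frame();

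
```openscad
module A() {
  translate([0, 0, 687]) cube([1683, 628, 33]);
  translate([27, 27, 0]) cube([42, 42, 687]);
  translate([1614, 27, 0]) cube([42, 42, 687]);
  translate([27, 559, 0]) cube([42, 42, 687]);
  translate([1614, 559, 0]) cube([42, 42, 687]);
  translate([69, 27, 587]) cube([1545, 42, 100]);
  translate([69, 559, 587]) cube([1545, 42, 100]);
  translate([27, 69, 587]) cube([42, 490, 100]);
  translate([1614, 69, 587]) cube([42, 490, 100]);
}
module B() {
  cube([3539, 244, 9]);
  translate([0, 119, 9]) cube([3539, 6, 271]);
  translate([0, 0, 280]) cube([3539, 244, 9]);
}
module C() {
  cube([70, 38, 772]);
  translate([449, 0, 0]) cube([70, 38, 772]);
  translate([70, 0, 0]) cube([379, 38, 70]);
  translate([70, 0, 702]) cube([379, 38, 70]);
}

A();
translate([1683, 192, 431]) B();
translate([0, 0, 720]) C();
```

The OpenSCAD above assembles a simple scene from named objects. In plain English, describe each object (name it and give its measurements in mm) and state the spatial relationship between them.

A is a rectangular dining table. The top is 1683×628×33 mm with its upper surface at z = 720 mm. It stands on four 42×42 mm square legs, each inset 27 mm from the nearest pair of top edges, running from the floor to the underside of the top. Four apron rails, 42 mm thick and 100 mm tall, run between adjacent legs with their top edges flush with the underside of the top and their outer faces flush with the legs' outer faces.

B is an I-beam lying along x, 3539 mm long. Overall section height 289 mm. Two flanges 244 mm wide (y) and 9 mm thick, one on the floor and one at the top; a web 6 mm thick runs between them, centred on the flange width.

C is a rectangular picture frame lying in the x–z plane (depth along y). The opening is 379 mm wide (x) by 632 mm tall (z), surrounded by a border 70 mm wide on all four sides. The frame is 38 mm deep and is made of two full-height vertical stiles with two horizontal rails fitted between them.

The I-beam is beside the table with their tops flush at z = 720. The picture frame is on top of the table.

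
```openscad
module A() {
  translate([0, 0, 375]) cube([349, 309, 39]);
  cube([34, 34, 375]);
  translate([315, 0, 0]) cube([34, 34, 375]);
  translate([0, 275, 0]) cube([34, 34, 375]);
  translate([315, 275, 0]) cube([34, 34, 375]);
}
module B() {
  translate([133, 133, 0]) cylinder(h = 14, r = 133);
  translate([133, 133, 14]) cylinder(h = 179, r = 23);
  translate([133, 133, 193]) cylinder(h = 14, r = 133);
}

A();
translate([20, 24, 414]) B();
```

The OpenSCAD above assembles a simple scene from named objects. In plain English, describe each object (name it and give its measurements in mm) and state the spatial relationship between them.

A is a four-legged stool. The seat is a 349×309×39 mm slab whose top surface is at z = 414 mm; four square legs, each 34×34 mm in cross-section, run from the floor (z = 0) to the underside of the seat, each flush with a corner of the seat.

B is a spool: two coaxial disc flanges of radius 133 mm and thickness 14 mm, joined by a core cylinder of radius 23 mm and height 179 mm. The lower flange rests on z = 0 and the three cylinders share a vertical axis.

The spool is on top of the stool.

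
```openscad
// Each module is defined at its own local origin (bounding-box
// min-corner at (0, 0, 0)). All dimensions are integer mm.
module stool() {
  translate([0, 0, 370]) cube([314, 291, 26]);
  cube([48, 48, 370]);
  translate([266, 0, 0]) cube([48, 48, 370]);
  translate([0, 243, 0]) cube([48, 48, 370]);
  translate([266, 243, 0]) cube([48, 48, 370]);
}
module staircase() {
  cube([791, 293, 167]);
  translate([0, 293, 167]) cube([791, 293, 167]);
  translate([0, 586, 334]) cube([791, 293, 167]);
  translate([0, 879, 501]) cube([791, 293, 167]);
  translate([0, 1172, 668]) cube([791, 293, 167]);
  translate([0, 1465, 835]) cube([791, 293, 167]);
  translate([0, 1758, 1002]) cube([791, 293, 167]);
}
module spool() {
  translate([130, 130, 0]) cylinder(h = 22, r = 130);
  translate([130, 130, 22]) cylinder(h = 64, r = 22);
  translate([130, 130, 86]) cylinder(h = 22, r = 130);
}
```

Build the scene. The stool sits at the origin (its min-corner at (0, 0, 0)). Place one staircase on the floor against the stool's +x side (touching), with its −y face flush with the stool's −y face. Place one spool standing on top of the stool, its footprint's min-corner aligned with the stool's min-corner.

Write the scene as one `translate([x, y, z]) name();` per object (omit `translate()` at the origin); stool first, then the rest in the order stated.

stool();
translate([314, 0, 0]) staircase();
translate([0, 0, 396]) spool();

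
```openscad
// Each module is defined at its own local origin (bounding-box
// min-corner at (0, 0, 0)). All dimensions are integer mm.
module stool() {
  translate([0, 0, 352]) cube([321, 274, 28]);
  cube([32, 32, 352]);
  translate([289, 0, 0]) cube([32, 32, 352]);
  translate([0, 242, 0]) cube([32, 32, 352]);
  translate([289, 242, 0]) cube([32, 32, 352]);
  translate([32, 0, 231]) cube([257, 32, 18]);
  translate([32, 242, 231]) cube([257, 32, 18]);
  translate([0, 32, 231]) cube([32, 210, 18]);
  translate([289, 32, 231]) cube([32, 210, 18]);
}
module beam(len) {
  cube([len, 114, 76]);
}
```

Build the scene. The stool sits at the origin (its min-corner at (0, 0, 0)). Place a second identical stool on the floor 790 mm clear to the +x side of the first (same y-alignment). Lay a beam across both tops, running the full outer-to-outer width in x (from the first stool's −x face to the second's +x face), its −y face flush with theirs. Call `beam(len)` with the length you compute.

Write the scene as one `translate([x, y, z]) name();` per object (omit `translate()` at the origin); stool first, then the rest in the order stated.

stool();
translate([1111, 0, 0]) stool();
translate([0, 0, 380]) beam(1432);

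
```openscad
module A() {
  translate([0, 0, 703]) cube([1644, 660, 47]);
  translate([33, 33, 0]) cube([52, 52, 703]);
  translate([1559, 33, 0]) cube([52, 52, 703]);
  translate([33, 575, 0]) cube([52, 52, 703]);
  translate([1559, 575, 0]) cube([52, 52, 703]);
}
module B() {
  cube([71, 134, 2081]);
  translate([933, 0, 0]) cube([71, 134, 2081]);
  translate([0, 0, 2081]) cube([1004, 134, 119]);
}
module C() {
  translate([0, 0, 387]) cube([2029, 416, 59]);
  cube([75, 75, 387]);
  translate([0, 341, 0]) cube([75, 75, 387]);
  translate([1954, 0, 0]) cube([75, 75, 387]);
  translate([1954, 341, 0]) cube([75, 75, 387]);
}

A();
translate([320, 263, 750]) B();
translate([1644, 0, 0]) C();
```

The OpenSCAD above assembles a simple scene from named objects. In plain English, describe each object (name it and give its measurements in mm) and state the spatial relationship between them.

A is a rectangular dining table. The top is 1644×660×47 mm with its upper surface at z = 750 mm. It stands on four 52×52 mm square legs, each inset 33 mm from the nearest pair of top edges, running from the floor to the underside of the top.

B is a door frame. The clear opening is 862 mm wide and 2081 mm high. Two 71 mm wide jambs, 134 mm deep, stand either side of the opening from the floor to the top of the opening. A 119 mm thick head sits across the top of both jambs, spanning the full outside width of the frame.

C is a long wooden bench with a 2029 mm (x) × 416 mm (y) seat, 59 mm thick, its top surface 446 mm above the floor. Four 75 mm square legs at the seat corners, flush with the edges, run from z = 0 to the seat underside.

The door frame is on top of the table, centred. The bench is against the table's +x side, with their −y faces flush.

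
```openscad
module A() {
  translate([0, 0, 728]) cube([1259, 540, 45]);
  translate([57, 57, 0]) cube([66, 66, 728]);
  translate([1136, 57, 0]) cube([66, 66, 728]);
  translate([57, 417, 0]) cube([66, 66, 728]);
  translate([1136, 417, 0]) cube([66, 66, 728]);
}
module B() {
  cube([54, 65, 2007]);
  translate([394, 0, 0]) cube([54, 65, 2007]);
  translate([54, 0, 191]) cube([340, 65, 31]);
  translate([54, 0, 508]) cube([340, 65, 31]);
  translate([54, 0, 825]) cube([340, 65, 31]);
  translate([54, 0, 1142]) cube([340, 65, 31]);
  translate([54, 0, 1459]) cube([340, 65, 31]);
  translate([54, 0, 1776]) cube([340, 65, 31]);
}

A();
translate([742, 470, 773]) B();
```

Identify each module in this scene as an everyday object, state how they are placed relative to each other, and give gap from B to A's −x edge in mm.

A is a table. B is a ladder. The ladder is on top of the table. The gap from the ladder to the table's −x edge is 742 mm.

The ladder's min-x is at 742; the table's min-x is 0; gap = 742 mm.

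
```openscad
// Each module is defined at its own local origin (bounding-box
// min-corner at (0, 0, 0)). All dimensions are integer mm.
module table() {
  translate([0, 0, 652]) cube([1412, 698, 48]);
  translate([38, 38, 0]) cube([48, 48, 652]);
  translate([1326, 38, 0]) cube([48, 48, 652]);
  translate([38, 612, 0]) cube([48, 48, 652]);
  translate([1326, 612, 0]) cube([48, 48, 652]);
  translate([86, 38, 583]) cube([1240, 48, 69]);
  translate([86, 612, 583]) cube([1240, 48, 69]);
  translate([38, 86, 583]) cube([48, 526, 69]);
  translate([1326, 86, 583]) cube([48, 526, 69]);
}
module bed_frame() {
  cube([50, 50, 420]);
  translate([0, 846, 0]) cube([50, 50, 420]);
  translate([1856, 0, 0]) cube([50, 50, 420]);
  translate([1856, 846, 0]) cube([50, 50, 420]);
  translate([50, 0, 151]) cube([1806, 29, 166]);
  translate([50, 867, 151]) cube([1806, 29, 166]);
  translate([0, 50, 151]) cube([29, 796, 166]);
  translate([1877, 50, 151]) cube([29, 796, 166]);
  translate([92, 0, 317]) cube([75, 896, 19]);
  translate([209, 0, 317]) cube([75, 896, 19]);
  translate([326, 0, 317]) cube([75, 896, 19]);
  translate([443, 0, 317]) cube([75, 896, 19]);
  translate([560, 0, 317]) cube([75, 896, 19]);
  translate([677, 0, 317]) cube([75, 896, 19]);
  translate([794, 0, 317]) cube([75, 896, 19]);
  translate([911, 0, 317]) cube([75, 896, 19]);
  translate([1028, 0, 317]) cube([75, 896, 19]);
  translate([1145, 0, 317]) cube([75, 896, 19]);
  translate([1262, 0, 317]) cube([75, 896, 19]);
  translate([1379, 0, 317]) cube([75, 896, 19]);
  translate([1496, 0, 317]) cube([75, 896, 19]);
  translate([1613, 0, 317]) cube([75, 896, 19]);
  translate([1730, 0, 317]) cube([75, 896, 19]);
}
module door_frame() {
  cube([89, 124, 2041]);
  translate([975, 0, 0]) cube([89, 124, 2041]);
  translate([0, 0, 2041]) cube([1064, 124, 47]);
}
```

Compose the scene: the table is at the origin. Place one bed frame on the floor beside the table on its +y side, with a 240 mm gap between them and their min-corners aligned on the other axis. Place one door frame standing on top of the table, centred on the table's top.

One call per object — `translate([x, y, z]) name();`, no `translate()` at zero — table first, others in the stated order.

table();
translate([0, 938, 0]) bed_frame();
translate([174, 287, 700]) door_frame();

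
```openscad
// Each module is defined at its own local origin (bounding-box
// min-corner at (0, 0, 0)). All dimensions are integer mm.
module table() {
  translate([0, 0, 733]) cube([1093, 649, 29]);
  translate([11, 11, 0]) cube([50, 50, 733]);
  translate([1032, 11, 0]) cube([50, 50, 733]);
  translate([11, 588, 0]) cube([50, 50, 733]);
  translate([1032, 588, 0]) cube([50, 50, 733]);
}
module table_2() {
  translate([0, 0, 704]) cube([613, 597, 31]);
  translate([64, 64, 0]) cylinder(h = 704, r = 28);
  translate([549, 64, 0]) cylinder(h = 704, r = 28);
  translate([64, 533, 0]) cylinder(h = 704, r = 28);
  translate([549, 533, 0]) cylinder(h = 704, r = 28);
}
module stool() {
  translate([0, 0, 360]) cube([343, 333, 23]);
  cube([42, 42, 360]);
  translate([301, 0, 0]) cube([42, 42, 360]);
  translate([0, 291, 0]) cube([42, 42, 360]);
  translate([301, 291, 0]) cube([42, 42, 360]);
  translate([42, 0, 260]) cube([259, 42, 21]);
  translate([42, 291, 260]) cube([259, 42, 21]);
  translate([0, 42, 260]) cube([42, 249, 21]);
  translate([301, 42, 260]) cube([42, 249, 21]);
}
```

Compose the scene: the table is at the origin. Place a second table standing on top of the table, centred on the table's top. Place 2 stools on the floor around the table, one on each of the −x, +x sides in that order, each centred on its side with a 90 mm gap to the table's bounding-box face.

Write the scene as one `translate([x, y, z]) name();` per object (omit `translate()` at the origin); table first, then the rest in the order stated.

table();
translate([240, 26, 762]) table_2();
translate([-433, 158, 0]) stool();
translate([1183, 158, 0]) stool();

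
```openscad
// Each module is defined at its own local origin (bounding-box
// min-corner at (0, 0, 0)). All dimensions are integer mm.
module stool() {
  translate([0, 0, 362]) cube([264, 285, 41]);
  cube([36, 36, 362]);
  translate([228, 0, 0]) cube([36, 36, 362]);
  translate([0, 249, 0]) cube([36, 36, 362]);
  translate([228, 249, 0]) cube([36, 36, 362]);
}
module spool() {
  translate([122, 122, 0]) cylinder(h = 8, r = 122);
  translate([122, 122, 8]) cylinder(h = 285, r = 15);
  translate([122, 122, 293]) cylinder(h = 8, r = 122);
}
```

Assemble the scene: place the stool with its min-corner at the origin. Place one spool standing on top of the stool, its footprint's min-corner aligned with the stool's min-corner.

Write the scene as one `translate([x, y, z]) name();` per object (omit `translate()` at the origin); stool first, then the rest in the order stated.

stool();
translate([0, 0, 403]) spool();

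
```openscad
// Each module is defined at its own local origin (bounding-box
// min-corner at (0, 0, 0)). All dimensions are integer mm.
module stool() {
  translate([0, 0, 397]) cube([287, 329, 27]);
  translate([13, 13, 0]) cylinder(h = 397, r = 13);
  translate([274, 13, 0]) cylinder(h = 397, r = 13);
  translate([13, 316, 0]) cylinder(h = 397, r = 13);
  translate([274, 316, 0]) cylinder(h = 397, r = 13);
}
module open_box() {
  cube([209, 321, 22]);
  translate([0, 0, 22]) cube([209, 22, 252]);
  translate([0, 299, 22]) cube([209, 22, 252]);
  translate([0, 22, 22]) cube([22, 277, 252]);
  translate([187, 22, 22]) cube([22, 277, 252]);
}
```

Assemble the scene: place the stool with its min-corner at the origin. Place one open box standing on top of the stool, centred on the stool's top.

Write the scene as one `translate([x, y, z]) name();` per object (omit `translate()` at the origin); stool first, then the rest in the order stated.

stool();
translate([39, 4, 424]) open_box();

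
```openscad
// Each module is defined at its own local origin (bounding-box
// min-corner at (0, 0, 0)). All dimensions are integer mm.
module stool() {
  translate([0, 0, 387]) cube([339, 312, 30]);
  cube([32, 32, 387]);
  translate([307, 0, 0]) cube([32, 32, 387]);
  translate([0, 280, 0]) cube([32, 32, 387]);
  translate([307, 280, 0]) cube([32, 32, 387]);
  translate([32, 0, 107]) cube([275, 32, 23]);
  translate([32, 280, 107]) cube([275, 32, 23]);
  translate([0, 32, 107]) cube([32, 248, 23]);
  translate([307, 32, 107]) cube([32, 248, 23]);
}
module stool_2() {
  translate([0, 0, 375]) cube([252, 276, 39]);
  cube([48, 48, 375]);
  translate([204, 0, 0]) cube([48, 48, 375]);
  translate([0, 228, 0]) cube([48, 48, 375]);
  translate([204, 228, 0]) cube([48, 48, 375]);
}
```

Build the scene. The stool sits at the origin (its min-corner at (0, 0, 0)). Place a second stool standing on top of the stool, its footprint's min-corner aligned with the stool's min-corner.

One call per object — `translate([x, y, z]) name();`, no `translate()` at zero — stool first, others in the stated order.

stool();
translate([0, 0, 417]) stool_2();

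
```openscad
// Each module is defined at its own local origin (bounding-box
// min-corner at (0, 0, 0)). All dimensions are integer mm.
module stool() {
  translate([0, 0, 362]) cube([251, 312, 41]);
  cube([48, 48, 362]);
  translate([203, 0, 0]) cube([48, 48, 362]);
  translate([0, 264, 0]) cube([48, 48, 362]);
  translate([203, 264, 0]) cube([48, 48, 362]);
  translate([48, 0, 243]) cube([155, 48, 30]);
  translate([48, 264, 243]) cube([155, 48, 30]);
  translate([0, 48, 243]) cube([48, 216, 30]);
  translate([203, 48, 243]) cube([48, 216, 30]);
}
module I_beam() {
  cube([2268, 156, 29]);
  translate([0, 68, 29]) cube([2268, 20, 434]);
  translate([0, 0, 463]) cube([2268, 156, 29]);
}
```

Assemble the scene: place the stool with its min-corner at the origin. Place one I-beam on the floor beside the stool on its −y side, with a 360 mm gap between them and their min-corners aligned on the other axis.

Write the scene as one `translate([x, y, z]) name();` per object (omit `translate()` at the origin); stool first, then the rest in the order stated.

stool();
translate([0, -516, 0]) I_beam();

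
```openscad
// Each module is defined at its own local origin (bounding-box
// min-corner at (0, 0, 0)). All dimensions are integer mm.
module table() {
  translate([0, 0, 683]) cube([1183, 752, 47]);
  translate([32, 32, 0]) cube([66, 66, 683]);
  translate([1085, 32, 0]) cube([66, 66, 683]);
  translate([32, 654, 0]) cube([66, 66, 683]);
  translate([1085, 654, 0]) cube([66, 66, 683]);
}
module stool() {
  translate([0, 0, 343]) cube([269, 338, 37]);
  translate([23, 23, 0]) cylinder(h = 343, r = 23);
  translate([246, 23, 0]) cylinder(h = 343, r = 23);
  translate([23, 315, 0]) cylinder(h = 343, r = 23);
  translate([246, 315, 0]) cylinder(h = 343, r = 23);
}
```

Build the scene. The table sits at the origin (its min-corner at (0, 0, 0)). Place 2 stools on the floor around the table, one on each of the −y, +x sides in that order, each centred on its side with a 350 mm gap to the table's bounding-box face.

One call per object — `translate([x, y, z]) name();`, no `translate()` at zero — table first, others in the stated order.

table();
translate([457, -688, 0]) stool();
translate([1533, 207, 0]) stool();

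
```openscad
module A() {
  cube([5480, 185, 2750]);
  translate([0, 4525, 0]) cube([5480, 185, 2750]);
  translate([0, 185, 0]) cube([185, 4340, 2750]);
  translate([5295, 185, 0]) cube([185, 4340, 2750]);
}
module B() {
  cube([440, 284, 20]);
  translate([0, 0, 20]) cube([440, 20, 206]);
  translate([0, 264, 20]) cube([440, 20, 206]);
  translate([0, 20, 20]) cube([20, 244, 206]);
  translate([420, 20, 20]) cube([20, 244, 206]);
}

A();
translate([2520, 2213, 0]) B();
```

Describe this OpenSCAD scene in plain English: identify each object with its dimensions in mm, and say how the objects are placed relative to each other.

A is the wall frame of a small rectangular building: four walls, each 2750 mm tall and 185 mm thick, enclosing a footprint 5480 mm (x) by 4710 mm (y) outside-to-outside, with no floor or roof. The front and back walls (the −y and +y sides) span the full width; the two side walls fit between them.

B is an open-topped rectangular box: outside dimensions 440×284×226 mm, with a uniform wall and base thickness of 20 mm. The base is a full 440×284 slab on the floor; four walls sit on top of the base. The front and back walls (the −y and +y sides) span the full width; the two side walls fit between them.

The open box sits inside the house frame, centred.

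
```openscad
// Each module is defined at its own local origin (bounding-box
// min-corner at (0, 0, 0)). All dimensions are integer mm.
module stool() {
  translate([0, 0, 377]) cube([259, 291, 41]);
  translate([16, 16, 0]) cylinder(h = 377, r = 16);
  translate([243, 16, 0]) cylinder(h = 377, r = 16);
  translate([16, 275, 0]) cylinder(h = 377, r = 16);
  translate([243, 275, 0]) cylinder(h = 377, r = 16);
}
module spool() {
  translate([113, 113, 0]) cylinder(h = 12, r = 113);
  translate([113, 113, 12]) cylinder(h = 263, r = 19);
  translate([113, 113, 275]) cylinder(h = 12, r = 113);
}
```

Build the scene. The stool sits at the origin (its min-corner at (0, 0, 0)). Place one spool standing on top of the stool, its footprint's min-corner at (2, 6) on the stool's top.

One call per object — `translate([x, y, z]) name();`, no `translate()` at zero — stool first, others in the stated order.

stool();
translate([2, 6, 418]) spool();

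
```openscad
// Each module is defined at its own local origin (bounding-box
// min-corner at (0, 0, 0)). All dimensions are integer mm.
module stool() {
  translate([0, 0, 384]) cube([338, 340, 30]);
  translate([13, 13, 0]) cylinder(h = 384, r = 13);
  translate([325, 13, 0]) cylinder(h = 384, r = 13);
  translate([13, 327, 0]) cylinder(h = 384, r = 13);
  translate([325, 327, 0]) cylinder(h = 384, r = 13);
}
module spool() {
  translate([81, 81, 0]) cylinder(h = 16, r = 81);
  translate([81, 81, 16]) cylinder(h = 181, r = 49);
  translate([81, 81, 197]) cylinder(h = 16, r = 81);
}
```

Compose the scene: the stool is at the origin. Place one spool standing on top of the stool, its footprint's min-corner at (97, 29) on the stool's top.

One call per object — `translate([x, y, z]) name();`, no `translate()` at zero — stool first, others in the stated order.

stool();
translate([97, 29, 414]) spool();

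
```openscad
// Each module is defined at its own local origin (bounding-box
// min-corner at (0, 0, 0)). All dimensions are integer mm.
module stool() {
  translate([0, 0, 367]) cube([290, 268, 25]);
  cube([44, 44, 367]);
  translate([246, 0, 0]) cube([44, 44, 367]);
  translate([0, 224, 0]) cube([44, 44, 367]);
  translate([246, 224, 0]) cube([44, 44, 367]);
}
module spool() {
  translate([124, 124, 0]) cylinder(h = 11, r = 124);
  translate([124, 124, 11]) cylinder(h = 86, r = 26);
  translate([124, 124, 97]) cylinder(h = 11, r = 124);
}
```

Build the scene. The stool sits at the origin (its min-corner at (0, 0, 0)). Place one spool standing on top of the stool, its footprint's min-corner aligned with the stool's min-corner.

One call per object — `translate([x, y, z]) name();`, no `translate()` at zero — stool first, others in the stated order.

stool();
translate([0, 0, 392]) spool();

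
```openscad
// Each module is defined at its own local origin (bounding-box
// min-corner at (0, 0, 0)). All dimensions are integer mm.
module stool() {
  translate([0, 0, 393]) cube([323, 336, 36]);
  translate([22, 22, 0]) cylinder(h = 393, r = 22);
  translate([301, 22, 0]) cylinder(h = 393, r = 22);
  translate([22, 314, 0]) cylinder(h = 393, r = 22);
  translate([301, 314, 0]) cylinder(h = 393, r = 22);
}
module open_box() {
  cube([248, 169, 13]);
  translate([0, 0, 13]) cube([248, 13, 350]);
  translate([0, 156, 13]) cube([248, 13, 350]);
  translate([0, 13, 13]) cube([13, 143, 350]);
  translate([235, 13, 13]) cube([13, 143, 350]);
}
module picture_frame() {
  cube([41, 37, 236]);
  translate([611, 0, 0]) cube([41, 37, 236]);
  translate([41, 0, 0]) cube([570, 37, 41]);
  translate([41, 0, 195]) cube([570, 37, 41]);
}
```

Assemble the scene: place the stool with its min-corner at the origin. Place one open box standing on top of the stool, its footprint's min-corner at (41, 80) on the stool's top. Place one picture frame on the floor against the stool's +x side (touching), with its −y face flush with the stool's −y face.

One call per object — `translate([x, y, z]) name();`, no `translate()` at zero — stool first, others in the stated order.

stool();
translate([41, 80, 429]) open_box();
translate([323, 0, 0]) picture_frame();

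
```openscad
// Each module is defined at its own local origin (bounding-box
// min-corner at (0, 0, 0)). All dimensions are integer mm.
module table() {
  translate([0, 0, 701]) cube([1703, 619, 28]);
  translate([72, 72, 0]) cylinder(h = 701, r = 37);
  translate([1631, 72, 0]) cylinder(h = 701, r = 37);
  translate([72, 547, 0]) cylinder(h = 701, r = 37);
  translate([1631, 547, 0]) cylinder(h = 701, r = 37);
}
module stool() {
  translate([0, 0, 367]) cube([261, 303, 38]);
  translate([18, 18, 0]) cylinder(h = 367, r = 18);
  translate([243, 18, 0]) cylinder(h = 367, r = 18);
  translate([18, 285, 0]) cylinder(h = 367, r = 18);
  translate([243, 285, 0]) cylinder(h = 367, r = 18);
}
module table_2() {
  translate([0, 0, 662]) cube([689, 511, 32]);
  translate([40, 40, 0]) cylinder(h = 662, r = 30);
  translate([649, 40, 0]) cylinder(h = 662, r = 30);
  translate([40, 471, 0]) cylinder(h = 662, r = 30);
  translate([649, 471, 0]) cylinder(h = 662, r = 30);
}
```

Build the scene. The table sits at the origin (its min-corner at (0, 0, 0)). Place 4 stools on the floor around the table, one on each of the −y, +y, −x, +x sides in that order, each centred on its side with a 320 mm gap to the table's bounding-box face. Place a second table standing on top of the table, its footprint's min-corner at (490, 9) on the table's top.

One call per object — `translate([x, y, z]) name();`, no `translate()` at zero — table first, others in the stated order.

table();
translate([721, -623, 0]) stool();
translate([721, 939, 0]) stool();
translate([-581, 158, 0]) stool();
translate([2023, 158, 0]) stool();
translate([490, 9, 729]) table_2();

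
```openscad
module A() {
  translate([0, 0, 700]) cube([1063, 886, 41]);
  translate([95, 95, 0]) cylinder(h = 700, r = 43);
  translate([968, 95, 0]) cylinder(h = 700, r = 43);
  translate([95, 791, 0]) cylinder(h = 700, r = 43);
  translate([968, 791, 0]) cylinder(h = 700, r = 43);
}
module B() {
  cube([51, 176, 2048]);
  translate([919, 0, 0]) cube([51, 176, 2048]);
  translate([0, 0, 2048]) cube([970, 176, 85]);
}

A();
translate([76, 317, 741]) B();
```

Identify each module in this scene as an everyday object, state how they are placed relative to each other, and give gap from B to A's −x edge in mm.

A is a table. B is a door frame. The door frame is on top of the table. The gap from the door frame to the table's −x edge is 76 mm.

The door frame's min-x is at 76; the table's min-x is 0; gap = 76 mm.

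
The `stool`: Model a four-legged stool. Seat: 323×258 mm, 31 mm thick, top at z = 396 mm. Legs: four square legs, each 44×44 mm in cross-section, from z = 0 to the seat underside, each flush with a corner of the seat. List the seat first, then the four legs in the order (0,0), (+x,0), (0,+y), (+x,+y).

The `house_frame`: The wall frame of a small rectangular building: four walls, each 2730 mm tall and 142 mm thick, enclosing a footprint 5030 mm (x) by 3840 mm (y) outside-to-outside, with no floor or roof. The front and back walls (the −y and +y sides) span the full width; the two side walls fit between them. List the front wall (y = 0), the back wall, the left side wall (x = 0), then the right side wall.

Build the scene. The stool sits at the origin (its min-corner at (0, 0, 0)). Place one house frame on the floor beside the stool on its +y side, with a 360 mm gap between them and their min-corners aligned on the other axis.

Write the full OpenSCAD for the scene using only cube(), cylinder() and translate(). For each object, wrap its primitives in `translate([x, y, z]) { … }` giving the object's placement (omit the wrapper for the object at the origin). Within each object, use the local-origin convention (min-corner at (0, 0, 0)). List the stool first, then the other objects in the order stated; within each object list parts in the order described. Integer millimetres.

translate([0, 0, 365]) cube([323, 258, 31]);
cube([44, 44, 365]);
translate([279, 0, 0]) cube([44, 44, 365]);
translate([0, 214, 0]) cube([44, 44, 365]);
translate([279, 214, 0]) cube([44, 44, 365]);
translate([0, 618, 0]) {
  cube([5030, 142, 2730]);
  translate([0, 3698, 0]) cube([5030, 142, 2730]);
  translate([0, 142, 0]) cube([142, 3556, 2730]);
  translate([4888, 142, 0]) cube([142, 3556, 2730]);
}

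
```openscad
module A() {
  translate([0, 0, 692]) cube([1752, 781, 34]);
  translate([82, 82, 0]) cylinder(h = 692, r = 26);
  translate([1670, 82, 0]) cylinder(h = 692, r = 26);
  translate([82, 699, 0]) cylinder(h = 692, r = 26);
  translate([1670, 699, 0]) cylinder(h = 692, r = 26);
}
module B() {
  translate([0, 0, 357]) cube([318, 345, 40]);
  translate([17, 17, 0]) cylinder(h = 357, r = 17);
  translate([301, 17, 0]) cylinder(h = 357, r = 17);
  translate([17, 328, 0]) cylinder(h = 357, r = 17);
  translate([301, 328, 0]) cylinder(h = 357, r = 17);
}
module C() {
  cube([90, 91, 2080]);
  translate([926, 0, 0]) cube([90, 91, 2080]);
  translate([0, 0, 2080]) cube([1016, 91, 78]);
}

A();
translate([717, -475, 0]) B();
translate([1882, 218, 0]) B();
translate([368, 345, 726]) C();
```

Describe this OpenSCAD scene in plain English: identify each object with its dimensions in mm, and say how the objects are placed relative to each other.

A is a table with a 1752×781 mm rectangular top, 34 mm thick, top surface at z = 726 mm, supported by four round legs of 52 mm diameter, each leg's bounding box inset 56 mm from the nearest pair of top edges, running from the floor.

B is a four-legged stool. The seat is 318×345 mm, 40 mm thick, top at z = 397 mm. It stands on four round legs, each 34 mm in diameter, from z = 0 to the seat underside, each leg's axis is inset half a diameter from the nearest pair of seat edges (so the leg's bounding box is flush with the corner).

C is a rectangular door frame: two vertical jambs of 90×91 mm section, 2080 mm tall, with a clear opening 836 mm wide between their inner faces. A header 78 mm tall and 91 mm deep lies on top of the jambs and spans the full outside width.

Two stools sit around the table at the −y, +x sides. The door frame is on top of the table, centred.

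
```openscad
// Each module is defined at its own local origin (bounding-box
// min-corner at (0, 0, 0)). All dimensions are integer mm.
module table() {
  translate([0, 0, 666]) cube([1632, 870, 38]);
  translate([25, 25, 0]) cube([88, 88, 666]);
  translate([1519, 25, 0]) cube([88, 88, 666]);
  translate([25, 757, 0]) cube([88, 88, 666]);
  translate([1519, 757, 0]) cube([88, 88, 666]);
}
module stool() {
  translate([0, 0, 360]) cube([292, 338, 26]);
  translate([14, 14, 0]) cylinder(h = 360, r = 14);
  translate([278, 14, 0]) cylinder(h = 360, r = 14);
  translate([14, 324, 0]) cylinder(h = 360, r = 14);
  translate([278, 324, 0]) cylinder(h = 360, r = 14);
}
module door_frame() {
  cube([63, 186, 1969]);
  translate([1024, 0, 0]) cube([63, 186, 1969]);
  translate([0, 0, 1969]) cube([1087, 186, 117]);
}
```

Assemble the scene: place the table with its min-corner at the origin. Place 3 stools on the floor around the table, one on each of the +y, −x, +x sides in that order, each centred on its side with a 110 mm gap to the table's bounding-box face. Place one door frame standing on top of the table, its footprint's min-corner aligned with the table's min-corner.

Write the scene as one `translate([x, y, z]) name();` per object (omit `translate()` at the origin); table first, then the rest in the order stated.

table();
translate([670, 980, 0]) stool();
translate([-402, 266, 0]) stool();
translate([1742, 266, 0]) stool();
translate([0, 0, 704]) door_frame();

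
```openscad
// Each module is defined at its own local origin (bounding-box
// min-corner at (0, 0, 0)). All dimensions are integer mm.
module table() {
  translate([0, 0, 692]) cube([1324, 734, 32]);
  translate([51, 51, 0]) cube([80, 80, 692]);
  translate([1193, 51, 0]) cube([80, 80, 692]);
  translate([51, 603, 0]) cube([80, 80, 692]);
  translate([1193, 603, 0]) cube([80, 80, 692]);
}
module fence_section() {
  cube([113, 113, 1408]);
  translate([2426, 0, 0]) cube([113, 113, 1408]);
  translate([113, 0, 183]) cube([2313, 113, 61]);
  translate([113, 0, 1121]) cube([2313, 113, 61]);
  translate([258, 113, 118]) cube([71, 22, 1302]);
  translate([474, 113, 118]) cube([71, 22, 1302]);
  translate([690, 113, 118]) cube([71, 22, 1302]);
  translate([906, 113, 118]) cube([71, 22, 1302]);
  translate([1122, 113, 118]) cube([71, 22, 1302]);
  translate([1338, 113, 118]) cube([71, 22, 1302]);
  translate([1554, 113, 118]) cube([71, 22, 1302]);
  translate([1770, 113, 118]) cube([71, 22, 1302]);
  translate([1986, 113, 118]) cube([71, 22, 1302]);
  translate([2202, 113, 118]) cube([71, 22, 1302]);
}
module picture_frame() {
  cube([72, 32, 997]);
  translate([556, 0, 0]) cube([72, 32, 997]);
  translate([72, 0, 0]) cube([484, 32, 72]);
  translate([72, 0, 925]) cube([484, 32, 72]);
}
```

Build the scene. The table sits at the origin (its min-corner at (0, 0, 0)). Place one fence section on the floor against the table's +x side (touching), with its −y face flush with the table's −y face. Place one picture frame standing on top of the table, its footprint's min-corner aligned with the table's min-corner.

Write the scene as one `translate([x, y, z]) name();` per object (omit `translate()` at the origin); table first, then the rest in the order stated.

table();
translate([1324, 0, 0]) fence_section();
translate([0, 0, 724]) picture_frame();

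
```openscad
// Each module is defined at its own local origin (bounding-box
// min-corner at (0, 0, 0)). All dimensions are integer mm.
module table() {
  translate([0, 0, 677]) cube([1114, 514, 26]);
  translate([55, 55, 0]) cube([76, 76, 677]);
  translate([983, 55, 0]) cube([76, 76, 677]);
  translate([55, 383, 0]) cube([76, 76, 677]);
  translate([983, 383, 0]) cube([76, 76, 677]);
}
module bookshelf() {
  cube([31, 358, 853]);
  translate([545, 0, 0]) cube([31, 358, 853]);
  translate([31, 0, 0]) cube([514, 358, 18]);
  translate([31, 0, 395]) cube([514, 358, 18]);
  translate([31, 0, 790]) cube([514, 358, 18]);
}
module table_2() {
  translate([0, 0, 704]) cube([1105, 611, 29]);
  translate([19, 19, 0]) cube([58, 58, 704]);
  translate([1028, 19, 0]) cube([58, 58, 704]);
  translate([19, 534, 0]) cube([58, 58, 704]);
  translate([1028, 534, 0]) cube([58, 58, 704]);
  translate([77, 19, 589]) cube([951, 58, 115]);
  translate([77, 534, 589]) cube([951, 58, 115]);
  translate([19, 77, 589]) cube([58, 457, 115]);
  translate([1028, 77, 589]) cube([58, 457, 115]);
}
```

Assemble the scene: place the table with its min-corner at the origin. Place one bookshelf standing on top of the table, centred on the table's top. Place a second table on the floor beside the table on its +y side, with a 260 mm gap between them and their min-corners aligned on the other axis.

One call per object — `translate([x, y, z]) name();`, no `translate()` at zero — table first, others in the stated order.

table();
translate([269, 78, 703]) bookshelf();
translate([0, 774, 0]) table_2();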